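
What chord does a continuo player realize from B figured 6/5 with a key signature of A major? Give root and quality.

G# half-diminished seventh

The figures 6/5 indicate a seventh chord in first inversion.
In first inversion the root lies a sixth above the bass: a sixth above B in A major is G#.
The chord tones are B, D, F#, G#, giving G# half-diminished seventh.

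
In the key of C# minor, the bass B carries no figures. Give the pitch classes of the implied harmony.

B, D#, F#

An unfigured bass implies 5/3.
A third above B in this key is D#.
A fifth above B in this key is F#.
Together with the bass B, this spells B major in root position.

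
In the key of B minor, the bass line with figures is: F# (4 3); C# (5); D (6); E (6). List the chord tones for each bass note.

F#, A, B, D | C#, E, G | D, F#, B | E, G, C#

F# (6/4/3): F#, A, B, D.
C# (5/3): C#, E, G.
D (6/3): D, F#, B.
E (6/3): E, G, C#.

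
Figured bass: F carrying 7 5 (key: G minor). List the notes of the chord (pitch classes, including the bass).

The written figures 7 5 are shorthand for 7/5/3: the 3 is implied.
A third above F in this key is A.
A fifth above F in this key is C.
A seventh above F in this key is Eb.
Together with the bass F, this spells F dominant seventh in root position.

F, A, C, Eb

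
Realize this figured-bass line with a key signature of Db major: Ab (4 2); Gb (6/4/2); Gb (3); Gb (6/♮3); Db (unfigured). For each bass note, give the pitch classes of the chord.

Ab, Bb, Db, F | Gb, Ab, C, Eb | Gb, Bb, Db | Gb, B, Eb | Db, F, Ab

Ab (6/4/2): Ab, Bb, Db, F.
Gb (6/4/2): Gb, Ab, C, Eb.
Gb (5/3): Gb, Bb, Db.
Gb (6/♮3): Gb, B, Eb.
Db (5/3): Db, F, Ab.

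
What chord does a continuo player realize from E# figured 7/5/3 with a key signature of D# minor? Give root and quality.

E# half-diminished seventh

The figures 7/5/3 indicate a seventh chord in root position.
In root position the bass is the root, so the root is E#.
The chord tones are E#, G#, B, D#, giving E# half-diminished seventh.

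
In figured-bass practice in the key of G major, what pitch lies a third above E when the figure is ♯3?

G#

Counting 2 letter steps above E lands on G; in G major, that letter is G.
The #3 figure raises it a semitone, giving G#.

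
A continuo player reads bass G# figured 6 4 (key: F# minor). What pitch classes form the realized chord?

G#, C#, E

A fourth above G# in this key is C#.
A sixth above G# in this key is E.
Together with the bass G#, this spells C# minor in second inversion.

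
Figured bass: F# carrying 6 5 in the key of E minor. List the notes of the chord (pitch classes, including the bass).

The written figures 6 5 are shorthand for 6/5/3: the 3 is implied.
A third above F# in this key is A.
A fifth above F# in this key is C.
A sixth above F# in this key is D.
Together with the bass F#, this spells D dominant seventh in first inversion.

F#, A, C, D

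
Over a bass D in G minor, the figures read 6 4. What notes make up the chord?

D, G, Bb

A fourth above D in this key is G.
A sixth above D in this key is Bb.
Together with the bass D, this spells G minor in second inversion.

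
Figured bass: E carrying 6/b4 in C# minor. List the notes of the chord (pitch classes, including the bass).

E, Ab, C#

A fourth above E in this key is A, lowered to Ab by the flat.
A sixth above E in this key is C#.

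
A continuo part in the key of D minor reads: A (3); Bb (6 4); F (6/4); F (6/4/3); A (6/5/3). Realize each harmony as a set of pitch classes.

A, C, E | Bb, E, G | F, Bb, D | F, A, Bb, D | A, C, E, F

A (5/3): A, C, E.
Bb (6/4): Bb, E, G.
F (6/4): F, Bb, D.
F (6/4/3): F, A, Bb, D.
A (6/5/3): A, C, E, F.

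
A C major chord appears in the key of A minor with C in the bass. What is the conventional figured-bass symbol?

no figures

C is the root of C major, so the chord is in root position.
A triad in root position is figured 5/3, conventionally abbreviated (no figures — root-position triad).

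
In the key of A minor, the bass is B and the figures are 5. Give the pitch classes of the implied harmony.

B, D, F

The written figures 5 are shorthand for 5/3: the 3 is implied.
A third above B in this key is D.
A fifth above B in this key is F.
Together with the bass B, this spells B diminished in root position.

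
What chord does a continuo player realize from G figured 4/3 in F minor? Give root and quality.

C minor seventh

The figures 4/3 indicate a seventh chord in second inversion.
In second inversion the root lies a fourth above the bass: a fourth above G in F minor is C.
The chord tones are G, Bb, C, Eb, giving C minor seventh.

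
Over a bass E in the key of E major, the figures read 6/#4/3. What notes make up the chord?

A third above E in this key is G#.
A fourth above E in this key is A, raised to A# by the sharp.
A sixth above E in this key is C#.
Together with the bass E, this spells A# half-diminished seventh in second inversion.

E, G#, A#, C#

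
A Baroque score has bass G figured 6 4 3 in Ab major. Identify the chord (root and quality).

The figures 6 4 3 indicate a seventh chord in second inversion.
In second inversion the root lies a fourth above the bass: a fourth above G in Ab major is C.
The chord tones are G, Bb, C, Eb, giving C minor seventh.

C minor seventh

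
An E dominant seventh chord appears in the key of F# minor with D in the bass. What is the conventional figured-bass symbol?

D is the seventh of E dominant seventh, so the chord is in third inversion.
A seventh chord in third inversion is figured 6/4/2, conventionally abbreviated 4/2.

4/2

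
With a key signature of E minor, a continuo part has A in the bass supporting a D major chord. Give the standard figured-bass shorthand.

A is the fifth of D major, so the chord is in second inversion.
A triad in second inversion is figured 6/4, conventionally abbreviated 6/4.

6/4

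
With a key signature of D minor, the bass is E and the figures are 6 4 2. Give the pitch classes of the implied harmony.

A second above E in this key is F.
A fourth above E in this key is A.
A sixth above E in this key is C.
Together with the bass E, this spells F major seventh in third inversion.

E, F, A, C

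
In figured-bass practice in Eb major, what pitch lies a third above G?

Counting 2 letter steps above G lands on B; in Eb major, that letter is Bb.

Bb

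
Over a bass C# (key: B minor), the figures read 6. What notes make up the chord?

C#, E, A

The written figures 6 are shorthand for 6/3: the 3 is implied.
A third above C# in this key is E.
A sixth above C# in this key is A.
Together with the bass C#, this spells A major in first inversion.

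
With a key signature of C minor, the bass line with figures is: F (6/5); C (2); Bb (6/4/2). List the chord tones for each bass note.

F (6/5/3): F, Ab, C, D.
C (6/4/2): C, D, F, Ab.
Bb (6/4/2): Bb, C, Eb, G.

F, Ab, C, D | C, D, F, Ab | Bb, C, Eb, G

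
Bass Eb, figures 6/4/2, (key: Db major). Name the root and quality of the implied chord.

F minor seventh

The figures 6/4/2 indicate a seventh chord in third inversion.
In third inversion the root lies a second above the bass: a second above Eb in Db major is F.
The chord tones are Eb, F, Ab, C, giving F minor seventh.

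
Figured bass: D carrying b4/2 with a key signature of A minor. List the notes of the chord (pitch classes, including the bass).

D, E, Gb, B

The written figures b4/2 are shorthand for 6/4/2: the 6 is implied.
A second above D in this key is E.
A fourth above D in this key is G, lowered to Gb by the flat.
A sixth above D in this key is B.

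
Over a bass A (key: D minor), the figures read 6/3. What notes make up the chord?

A, C, F

A third above A in this key is C.
A sixth above A in this key is F.
Together with the bass A, this spells F major in first inversion.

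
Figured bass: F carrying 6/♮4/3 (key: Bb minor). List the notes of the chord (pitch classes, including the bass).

A third above F in this key is Ab.
A fourth above F in this key is Bb, made natural (B) by the ♮ figure.
A sixth above F in this key is Db.

F, Ab, B, Db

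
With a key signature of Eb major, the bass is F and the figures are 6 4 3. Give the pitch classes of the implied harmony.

A third above F in this key is Ab.
A fourth above F in this key is Bb.
A sixth above F in this key is D.
Together with the bass F, this spells Bb dominant seventh in second inversion.

F, Ab, Bb, D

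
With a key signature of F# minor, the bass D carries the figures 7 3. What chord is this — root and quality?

D major seventh

The figures 7 3 indicate a seventh chord in root position.
In root position the bass is the root, so the root is D.
The chord tones are D, F#, A, C#, giving D major seventh.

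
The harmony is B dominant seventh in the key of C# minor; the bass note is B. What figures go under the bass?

7

B is the root of B dominant seventh, so the chord is in root position.
A seventh chord in root position is figured 7/5/3, conventionally abbreviated 7.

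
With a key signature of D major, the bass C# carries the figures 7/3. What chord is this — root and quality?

The figures 7/3 indicate a seventh chord in root position.
In root position the bass is the root, so the root is C#.
The chord tones are C#, E, G, B, giving C# half-diminished seventh.

C# half-diminished seventh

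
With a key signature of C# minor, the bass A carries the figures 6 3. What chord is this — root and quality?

The figures 6 3 indicate a triad in first inversion.
In first inversion the root lies a sixth above the bass: a sixth above A in C# minor is F#.
The chord tones are A, C#, F#, giving F# minor.

F# minor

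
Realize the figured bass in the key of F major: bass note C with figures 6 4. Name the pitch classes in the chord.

C, F, A

A fourth above C in this key is F.
A sixth above C in this key is A.
Together with the bass C, this spells F major in second inversion.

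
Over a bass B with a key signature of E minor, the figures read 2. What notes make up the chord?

The written figures 2 are shorthand for 6/4/2: the 6/4 are implied.
A second above B in this key is C.
A fourth above B in this key is E.
A sixth above B in this key is G.
Together with the bass B, this spells C major seventh in third inversion.

B, C, E, G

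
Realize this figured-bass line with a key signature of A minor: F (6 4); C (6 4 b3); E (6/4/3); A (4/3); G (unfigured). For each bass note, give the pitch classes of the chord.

F, B, D | C, Eb, F, A | E, G, A, C | A, C, D, F | G, B, D

F (6/4): F, B, D.
C (6/4/b3): C, Eb, F, A.
E (6/4/3): E, G, A, C.
A (6/4/3): A, C, D, F.
G (5/3): G, B, D.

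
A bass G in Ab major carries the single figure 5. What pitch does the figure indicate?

Db

Counting 4 letter steps above G lands on D; in Ab major, that letter is Db.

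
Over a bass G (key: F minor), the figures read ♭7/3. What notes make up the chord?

G, Bb, Db, Fb

The written figures ♭7/3 are shorthand for 7/5/3: the 5 is implied.
A third above G in this key is Bb.
A fifth above G in this key is Db.
A seventh above G in this key is F, lowered to Fb by the flat.
Together with the bass G, this spells G diminished seventh in root position.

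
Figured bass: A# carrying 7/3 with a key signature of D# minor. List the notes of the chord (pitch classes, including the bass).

The written figures 7/3 are shorthand for 7/5/3: the 5 is implied.
A third above A# in this key is C#.
A fifth above A# in this key is E#.
A seventh above A# in this key is G#.
Together with the bass A#, this spells A# minor seventh in root position.

A#, C#, E#, G#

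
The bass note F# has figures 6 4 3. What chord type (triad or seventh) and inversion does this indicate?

Intervals of 6/4/3 above the bass form a seventh chord; the bass is the fifth, so this is second inversion.

seventh chord, second inversion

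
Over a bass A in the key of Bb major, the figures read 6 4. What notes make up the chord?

A fourth above A in this key is D.
A sixth above A in this key is F.
Together with the bass A, this spells D minor in second inversion.

A, D, F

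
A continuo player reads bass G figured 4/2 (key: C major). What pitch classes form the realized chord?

G, A, C, E

The written figures 4/2 are shorthand for 6/4/2: the 6 is implied.
A second above G in this key is A.
A fourth above G in this key is C.
A sixth above G in this key is E.
Together with the bass G, this spells A minor seventh in third inversion.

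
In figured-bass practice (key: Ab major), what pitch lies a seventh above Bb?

Ab

Counting 6 letter steps above Bb lands on A; in Ab major, that letter is Ab.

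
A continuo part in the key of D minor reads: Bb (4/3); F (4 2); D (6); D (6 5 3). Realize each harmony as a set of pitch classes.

Bb (6/4/3): Bb, D, E, G.
F (6/4/2): F, G, Bb, D.
D (6/3): D, F, Bb.
D (6/5/3): D, F, A, Bb.

Bb, D, E, G | F, G, Bb, D | D, F, Bb | D, F, A, Bb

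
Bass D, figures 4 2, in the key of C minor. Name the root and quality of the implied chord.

Eb major seventh

The figures 4 2 indicate a seventh chord in third inversion.
In third inversion the root lies a second above the bass: a second above D in C minor is Eb.
The chord tones are D, Eb, G, Bb, giving Eb major seventh.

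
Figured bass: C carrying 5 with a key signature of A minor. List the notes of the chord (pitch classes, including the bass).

The written figures 5 are shorthand for 5/3: the 3 is implied.
A third above C in this key is E.
A fifth above C in this key is G.
Together with the bass C, this spells C major in root position.

C, E, G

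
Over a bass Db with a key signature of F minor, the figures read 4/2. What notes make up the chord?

The written figures 4/2 are shorthand for 6/4/2: the 6 is implied.
A second above Db in this key is Eb.
A fourth above Db in this key is G.
A sixth above Db in this key is Bb.
Together with the bass Db, this spells Eb dominant seventh in third inversion.

Db, Eb, G, Bb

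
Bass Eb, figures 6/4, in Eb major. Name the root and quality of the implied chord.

Ab major

The figures 6/4 indicate a triad in second inversion.
In second inversion the root lies a fourth above the bass: a fourth above Eb in Eb major is Ab.
The chord tones are Eb, Ab, C, giving Ab major.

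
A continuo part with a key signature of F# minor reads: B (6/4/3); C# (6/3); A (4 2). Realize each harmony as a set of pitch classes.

B, D, E, G# | C#, E, A | A, B, D, F#

B (6/4/3): B, D, E, G#.
C# (6/3): C#, E, A.
A (6/4/2): A, B, D, F#.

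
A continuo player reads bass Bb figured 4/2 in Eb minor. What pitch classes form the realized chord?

Bb, Cb, Eb, Gb

The written figures 4/2 are shorthand for 6/4/2: the 6 is implied.
A second above Bb in this key is Cb.
A fourth above Bb in this key is Eb.
A sixth above Bb in this key is Gb.
Together with the bass Bb, this spells Cb major seventh in third inversion.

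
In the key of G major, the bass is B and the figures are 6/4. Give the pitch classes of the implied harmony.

A fourth above B in this key is E.
A sixth above B in this key is G.
Together with the bass B, this spells E minor in second inversion.

B, E, G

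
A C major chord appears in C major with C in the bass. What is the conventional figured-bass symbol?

C is the root of C major, so the chord is in root position.
A triad in root position is figured 5/3, conventionally abbreviated (no figures — root-position triad).

no figures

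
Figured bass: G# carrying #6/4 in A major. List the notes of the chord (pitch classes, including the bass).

G#, C#, E#

A fourth above G# in this key is C#.
A sixth above G# in this key is E, raised to E# by the sharp.
Together with the bass G#, this spells C# major in second inversion.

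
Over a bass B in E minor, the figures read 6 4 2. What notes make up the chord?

A second above B in this key is C.
A fourth above B in this key is E.
A sixth above B in this key is G.
Together with the bass B, this spells C major seventh in third inversion.

B, C, E, G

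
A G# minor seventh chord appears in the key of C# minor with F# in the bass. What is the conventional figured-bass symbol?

4/2

F# is the seventh of G# minor seventh, so the chord is in third inversion.
A seventh chord in third inversion is figured 6/4/2, conventionally abbreviated 4/2.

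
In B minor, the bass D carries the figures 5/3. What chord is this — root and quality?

The figures 5/3 indicate a triad in root position.
In root position the bass is the root, so the root is D.
The chord tones are D, F#, A, giving D major.

D major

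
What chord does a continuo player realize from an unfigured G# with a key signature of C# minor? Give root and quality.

An unfigured bass indicates a triad in root position.
In root position the bass is the root, so the root is G#.
The chord tones are G#, B, D#, giving G# minor.

G# minor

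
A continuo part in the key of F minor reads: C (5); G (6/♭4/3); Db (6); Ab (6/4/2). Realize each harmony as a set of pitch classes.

C (5/3): C, Eb, G.
G (6/b4/3): G, Bb, Cb, Eb.
Db (6/3): Db, F, Bb.
Ab (6/4/2): Ab, Bb, Db, F.

C, Eb, G | G, Bb, Cb, Eb | Db, F, Bb | Ab, Bb, Db, F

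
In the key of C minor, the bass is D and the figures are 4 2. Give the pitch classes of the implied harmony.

The written figures 4 2 are shorthand for 6/4/2: the 6 is implied.
A second above D in this key is Eb.
A fourth above D in this key is G.
A sixth above D in this key is Bb.
Together with the bass D, this spells Eb major seventh in third inversion.

D, Eb, G, Bb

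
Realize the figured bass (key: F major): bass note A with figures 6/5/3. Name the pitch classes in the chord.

A, C, E, F

A third above A in this key is C.
A fifth above A in this key is E.
A sixth above A in this key is F.
Together with the bass A, this spells F major seventh in first inversion.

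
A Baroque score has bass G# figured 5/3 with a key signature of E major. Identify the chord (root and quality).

G# minor

The figures 5/3 indicate a triad in root position.
In root position the bass is the root, so the root is G#.
The chord tones are G#, B, D#, giving G# minor.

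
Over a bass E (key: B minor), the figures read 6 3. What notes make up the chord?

A third above E in this key is G.
A sixth above E in this key is C#.
Together with the bass E, this spells C# diminished in first inversion.

E, G, C#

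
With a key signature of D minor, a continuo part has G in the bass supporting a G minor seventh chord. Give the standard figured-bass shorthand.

G is the root of G minor seventh, so the chord is in root position.
A seventh chord in root position is figured 7/5/3, conventionally abbreviated 7.

7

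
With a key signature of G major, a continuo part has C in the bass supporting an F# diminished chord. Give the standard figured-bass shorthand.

6/4

C is the fifth of F# diminished, so the chord is in second inversion.
A triad in second inversion is figured 6/4, conventionally abbreviated 6/4.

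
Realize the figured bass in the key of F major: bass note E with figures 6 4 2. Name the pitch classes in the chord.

E, F, A, C

A second above E in this key is F.
A fourth above E in this key is A.
A sixth above E in this key is C.
Together with the bass E, this spells F major seventh in third inversion.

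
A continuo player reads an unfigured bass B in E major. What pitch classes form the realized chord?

B, D#, F#

An unfigured bass implies 5/3.
A third above B in this key is D#.
A fifth above B in this key is F#.
Together with the bass B, this spells B major in root position.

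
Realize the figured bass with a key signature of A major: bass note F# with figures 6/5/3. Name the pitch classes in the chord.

A third above F# in this key is A.
A fifth above F# in this key is C#.
A sixth above F# in this key is D.
Together with the bass F#, this spells D major seventh in first inversion.

F#, A, C#, D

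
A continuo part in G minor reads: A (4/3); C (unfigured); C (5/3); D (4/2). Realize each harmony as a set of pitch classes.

A, C, D, F | C, Eb, G | C, Eb, G | D, Eb, G, Bb

A (6/4/3): A, C, D, F.
C (5/3): C, Eb, G.
C (5/3): C, Eb, G.
D (6/4/2): D, Eb, G, Bb.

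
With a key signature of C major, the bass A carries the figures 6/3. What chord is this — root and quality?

F major

The figures 6/3 indicate a triad in first inversion.
In first inversion the root lies a sixth above the bass: a sixth above A in C major is F.
The chord tones are A, C, F, giving F major.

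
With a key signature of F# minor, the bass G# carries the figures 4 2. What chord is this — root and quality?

The figures 4 2 indicate a seventh chord in third inversion.
In third inversion the root lies a second above the bass: a second above G# in F# minor is A.
The chord tones are G#, A, C#, E, giving A major seventh.

A major seventh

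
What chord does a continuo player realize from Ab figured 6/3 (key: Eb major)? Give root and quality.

The figures 6/3 indicate a triad in first inversion.
In first inversion the root lies a sixth above the bass: a sixth above Ab in Eb major is F.
The chord tones are Ab, C, F, giving F minor.

F minor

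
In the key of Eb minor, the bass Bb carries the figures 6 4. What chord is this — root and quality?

The figures 6 4 indicate a triad in second inversion.
In second inversion the root lies a fourth above the bass: a fourth above Bb in Eb minor is Eb.
The chord tones are Bb, Eb, Gb, giving Eb minor.

Eb minor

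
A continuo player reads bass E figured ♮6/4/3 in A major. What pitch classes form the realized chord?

A third above E in this key is G#.
A fourth above E in this key is A.
A sixth above E in this key is C#, made natural (C) by the ♮ figure.
Together with the bass E, this spells A minor-major seventh in second inversion.

E, G#, A, C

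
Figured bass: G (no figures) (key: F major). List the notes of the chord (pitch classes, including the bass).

An unfigured bass implies 5/3.
A third above G in this key is Bb.
A fifth above G in this key is D.
Together with the bass G, this spells G minor in root position.

G, Bb, D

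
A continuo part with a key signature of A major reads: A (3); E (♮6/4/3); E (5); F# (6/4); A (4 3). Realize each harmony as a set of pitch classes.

A (5/3): A, C#, E.
E (♮6/4/3): E, G#, A, C.
E (5/3): E, G#, B.
F# (6/4): F#, B, D.
A (6/4/3): A, C#, D, F#.

A, C#, E | E, G#, A, C | E, G#, B | F#, B, D | A, C#, D, F#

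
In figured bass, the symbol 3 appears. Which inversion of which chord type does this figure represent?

triad, root position

3 is shorthand for 5/3.
Intervals of 5/3 above the bass form a triad; the bass is the root, so this is root position.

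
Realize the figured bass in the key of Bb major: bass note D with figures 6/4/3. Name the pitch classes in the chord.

A third above D in this key is F.
A fourth above D in this key is G.
A sixth above D in this key is Bb.
Together with the bass D, this spells G minor seventh in second inversion.

D, F, G, Bb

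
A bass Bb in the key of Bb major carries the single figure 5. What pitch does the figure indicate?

F

Counting 4 letter steps above Bb lands on F; in Bb major, that letter is F.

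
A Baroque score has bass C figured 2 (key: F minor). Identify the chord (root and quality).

Db major seventh

The figures 2 indicate a seventh chord in third inversion.
In third inversion the root lies a second above the bass: a second above C in F minor is Db.
The chord tones are C, Db, F, Ab, giving Db major seventh.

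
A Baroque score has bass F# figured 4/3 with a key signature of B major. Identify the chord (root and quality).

The figures 4/3 indicate a seventh chord in second inversion.
In second inversion the root lies a fourth above the bass: a fourth above F# in B major is B.
The chord tones are F#, A#, B, D#, giving B major seventh.

B major seventh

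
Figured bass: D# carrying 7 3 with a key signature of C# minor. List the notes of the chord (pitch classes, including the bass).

The written figures 7 3 are shorthand for 7/5/3: the 5 is implied.
A third above D# in this key is F#.
A fifth above D# in this key is A.
A seventh above D# in this key is C#.
Together with the bass D#, this spells D# half-diminished seventh in root position.

D#, F#, A, C#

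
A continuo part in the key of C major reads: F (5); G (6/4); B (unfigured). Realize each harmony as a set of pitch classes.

F (5/3): F, A, C.
G (6/4): G, C, E.
B (5/3): B, D, F.

F, A, C | G, C, E | B, D, F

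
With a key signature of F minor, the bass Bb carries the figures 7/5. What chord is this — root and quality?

Bb minor seventh

The figures 7/5 indicate a seventh chord in root position.
In root position the bass is the root, so the root is Bb.
The chord tones are Bb, Db, F, Ab, giving Bb minor seventh.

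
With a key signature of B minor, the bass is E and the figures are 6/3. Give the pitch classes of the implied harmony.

E, G, C#

A third above E in this key is G.
A sixth above E in this key is C#.
Together with the bass E, this spells C# diminished in first inversion.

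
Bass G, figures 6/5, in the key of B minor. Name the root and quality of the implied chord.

E minor seventh

The figures 6/5 indicate a seventh chord in first inversion.
In first inversion the root lies a sixth above the bass: a sixth above G in B minor is E.
The chord tones are G, B, D, E, giving E minor seventh.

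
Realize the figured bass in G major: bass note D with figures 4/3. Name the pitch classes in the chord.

D, F#, G, B

The written figures 4/3 are shorthand for 6/4/3: the 6 is implied.
A third above D in this key is F#.
A fourth above D in this key is G.
A sixth above D in this key is B.
Together with the bass D, this spells G major seventh in second inversion.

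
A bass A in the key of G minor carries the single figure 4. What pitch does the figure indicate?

D

Counting 3 letter steps above A lands on D; in G minor, that letter is D.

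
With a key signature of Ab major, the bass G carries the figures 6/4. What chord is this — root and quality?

The figures 6/4 indicate a triad in second inversion.
In second inversion the root lies a fourth above the bass: a fourth above G in Ab major is C.
The chord tones are G, C, Eb, giving C minor.

C minor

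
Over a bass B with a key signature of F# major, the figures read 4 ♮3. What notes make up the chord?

The written figures 4 ♮3 are shorthand for 6/4/3: the 6 is implied.
A third above B in this key is D#, made natural (D) by the ♮ figure.
A fourth above B in this key is E#.
A sixth above B in this key is G#.
Together with the bass B, this spells E# diminished seventh in second inversion.

B, D, E#, G#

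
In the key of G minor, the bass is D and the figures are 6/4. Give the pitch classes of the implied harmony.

D, G, Bb

A fourth above D in this key is G.
A sixth above D in this key is Bb.
Together with the bass D, this spells G minor in second inversion.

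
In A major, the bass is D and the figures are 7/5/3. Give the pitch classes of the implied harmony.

D, F#, A, C#

A third above D in this key is F#.
A fifth above D in this key is A.
A seventh above D in this key is C#.
Together with the bass D, this spells D major seventh in root position.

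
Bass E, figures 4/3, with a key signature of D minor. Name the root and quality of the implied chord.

A minor seventh

The figures 4/3 indicate a seventh chord in second inversion.
In second inversion the root lies a fourth above the bass: a fourth above E in D minor is A.
The chord tones are E, G, A, C, giving A minor seventh.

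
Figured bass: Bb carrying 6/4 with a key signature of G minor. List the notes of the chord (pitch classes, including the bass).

A fourth above Bb in this key is Eb.
A sixth above Bb in this key is G.
Together with the bass Bb, this spells Eb major in second inversion.

Bb, Eb, G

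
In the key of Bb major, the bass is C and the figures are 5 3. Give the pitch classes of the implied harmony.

A third above C in this key is Eb.
A fifth above C in this key is G.
Together with the bass C, this spells C minor in root position.

C, Eb, G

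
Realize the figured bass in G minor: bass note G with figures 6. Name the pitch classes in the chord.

G, Bb, Eb

The written figures 6 are shorthand for 6/3: the 3 is implied.
A third above G in this key is Bb.
A sixth above G in this key is Eb.
Together with the bass G, this spells Eb major in first inversion.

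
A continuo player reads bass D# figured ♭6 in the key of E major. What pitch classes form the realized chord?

D#, F#, Bb

The written figures ♭6 are shorthand for 6/3: the 3 is implied.
A third above D# in this key is F#.
A sixth above D# in this key is B, lowered to Bb by the flat.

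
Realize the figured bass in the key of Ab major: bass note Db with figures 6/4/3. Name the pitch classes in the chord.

Db, F, G, Bb

A third above Db in this key is F.
A fourth above Db in this key is G.
A sixth above Db in this key is Bb.
Together with the bass Db, this spells G half-diminished seventh in second inversion.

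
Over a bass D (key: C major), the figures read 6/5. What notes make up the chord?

D, F, A, B

The written figures 6/5 are shorthand for 6/5/3: the 3 is implied.
A third above D in this key is F.
A fifth above D in this key is A.
A sixth above D in this key is B.
Together with the bass D, this spells B half-diminished seventh in first inversion.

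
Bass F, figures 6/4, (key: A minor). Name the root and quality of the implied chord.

B diminished

The figures 6/4 indicate a triad in second inversion.
In second inversion the root lies a fourth above the bass: a fourth above F in A minor is B.
The chord tones are F, B, D, giving B diminished.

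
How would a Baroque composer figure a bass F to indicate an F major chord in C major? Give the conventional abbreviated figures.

F is the root of F major, so the chord is in root position.
A triad in root position is figured 5/3, conventionally abbreviated (no figures — root-position triad).

no figures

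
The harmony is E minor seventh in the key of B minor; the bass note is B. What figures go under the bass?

B is the fifth of E minor seventh, so the chord is in second inversion.
A seventh chord in second inversion is figured 6/4/3, conventionally abbreviated 4/3.

4/3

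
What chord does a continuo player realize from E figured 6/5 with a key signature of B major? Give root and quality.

The figures 6/5 indicate a seventh chord in first inversion.
In first inversion the root lies a sixth above the bass: a sixth above E in B major is C#.
The chord tones are E, G#, B, C#, giving C# minor seventh.

C# minor seventh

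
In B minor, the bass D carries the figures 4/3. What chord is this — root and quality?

G major seventh

The figures 4/3 indicate a seventh chord in second inversion.
In second inversion the root lies a fourth above the bass: a fourth above D in B minor is G.
The chord tones are D, F#, G, B, giving G major seventh.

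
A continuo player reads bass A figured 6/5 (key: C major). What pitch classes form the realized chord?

The written figures 6/5 are shorthand for 6/5/3: the 3 is implied.
A third above A in this key is C.
A fifth above A in this key is E.
A sixth above A in this key is F.
Together with the bass A, this spells F major seventh in first inversion.

A, C, E, F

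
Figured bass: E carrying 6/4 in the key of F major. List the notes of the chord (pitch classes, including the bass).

A fourth above E in this key is A.
A sixth above E in this key is C.
Together with the bass E, this spells A minor in second inversion.

E, A, C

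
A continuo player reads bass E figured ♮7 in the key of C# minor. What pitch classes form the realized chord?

E, G#, B, D

The written figures ♮7 are shorthand for 7/5/3: the 5/3 are implied.
A third above E in this key is G#.
A fifth above E in this key is B.
A seventh above E in this key is D#, made natural (D) by the ♮ figure.
Together with the bass E, this spells E dominant seventh in root position.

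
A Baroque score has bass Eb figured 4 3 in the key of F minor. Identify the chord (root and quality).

The figures 4 3 indicate a seventh chord in second inversion.
In second inversion the root lies a fourth above the bass: a fourth above Eb in F minor is Ab.
The chord tones are Eb, G, Ab, C, giving Ab major seventh.

Ab major seventh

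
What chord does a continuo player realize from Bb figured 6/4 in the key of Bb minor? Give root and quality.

Eb minor

The figures 6/4 indicate a triad in second inversion.
In second inversion the root lies a fourth above the bass: a fourth above Bb in Bb minor is Eb.
The chord tones are Bb, Eb, Gb, giving Eb minor.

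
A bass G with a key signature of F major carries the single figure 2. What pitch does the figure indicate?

Counting 1 letter step above G lands on A; in F major, that letter is A.

A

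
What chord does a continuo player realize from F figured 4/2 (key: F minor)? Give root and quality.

The figures 4/2 indicate a seventh chord in third inversion.
In third inversion the root lies a second above the bass: a second above F in F minor is G.
The chord tones are F, G, Bb, Db, giving G half-diminished seventh.

G half-diminished seventh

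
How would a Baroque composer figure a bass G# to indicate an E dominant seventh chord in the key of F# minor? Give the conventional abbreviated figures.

G# is the third of E dominant seventh, so the chord is in first inversion.
A seventh chord in first inversion is figured 6/5/3, conventionally abbreviated 6/5.

6/5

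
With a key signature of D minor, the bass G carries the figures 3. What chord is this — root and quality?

The figures 3 indicate a triad in root position.
In root position the bass is the root, so the root is G.
The chord tones are G, Bb, D, giving G minor.

G minor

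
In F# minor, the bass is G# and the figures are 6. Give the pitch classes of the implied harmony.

G#, B, E

The written figures 6 are shorthand for 6/3: the 3 is implied.
A third above G# in this key is B.
A sixth above G# in this key is E.
Together with the bass G#, this spells E major in first inversion.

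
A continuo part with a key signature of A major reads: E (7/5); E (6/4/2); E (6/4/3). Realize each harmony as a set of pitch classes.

E (7/5/3): E, G#, B, D.
E (6/4/2): E, F#, A, C#.
E (6/4/3): E, G#, A, C#.

E, G#, B, D | E, F#, A, C# | E, G#, A, C#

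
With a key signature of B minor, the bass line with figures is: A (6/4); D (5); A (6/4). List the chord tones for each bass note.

A, D, F# | D, F#, A | A, D, F#

A (6/4): A, D, F#.
D (5/3): D, F#, A.
A (6/4): A, D, F#.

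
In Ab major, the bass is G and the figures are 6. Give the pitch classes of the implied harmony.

G, Bb, Eb

The written figures 6 are shorthand for 6/3: the 3 is implied.
A third above G in this key is Bb.
A sixth above G in this key is Eb.
Together with the bass G, this spells Eb major in first inversion.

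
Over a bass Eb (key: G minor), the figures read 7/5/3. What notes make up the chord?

Eb, G, Bb, D

A third above Eb in this key is G.
A fifth above Eb in this key is Bb.
A seventh above Eb in this key is D.
Together with the bass Eb, this spells Eb major seventh in root position.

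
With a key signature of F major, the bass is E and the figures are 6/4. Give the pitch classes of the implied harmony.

A fourth above E in this key is A.
A sixth above E in this key is C.
Together with the bass E, this spells A minor in second inversion.

E, A, C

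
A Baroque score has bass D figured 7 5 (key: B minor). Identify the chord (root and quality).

The figures 7 5 indicate a seventh chord in root position.
In root position the bass is the root, so the root is D.
The chord tones are D, F#, A, C#, giving D major seventh.

D major seventh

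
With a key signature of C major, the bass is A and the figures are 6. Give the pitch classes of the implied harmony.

A, C, F

The written figures 6 are shorthand for 6/3: the 3 is implied.
A third above A in this key is C.
A sixth above A in this key is F.
Together with the bass A, this spells F major in first inversion.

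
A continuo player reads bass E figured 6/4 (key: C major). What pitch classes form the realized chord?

E, A, C

A fourth above E in this key is A.
A sixth above E in this key is C.
Together with the bass E, this spells A minor in second inversion.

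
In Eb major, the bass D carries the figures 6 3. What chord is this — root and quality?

Bb major

The figures 6 3 indicate a triad in first inversion.
In first inversion the root lies a sixth above the bass: a sixth above D in Eb major is Bb.
The chord tones are D, F, Bb, giving Bb major.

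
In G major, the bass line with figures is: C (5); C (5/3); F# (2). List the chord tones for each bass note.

C (5/3): C, E, G.
C (5/3): C, E, G.
F# (6/4/2): F#, G, B, D.

C, E, G | C, E, G | F#, G, B, D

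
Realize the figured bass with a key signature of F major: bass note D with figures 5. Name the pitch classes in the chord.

D, F, A

The written figures 5 are shorthand for 5/3: the 3 is implied.
A third above D in this key is F.
A fifth above D in this key is A.
Together with the bass D, this spells D minor in root position.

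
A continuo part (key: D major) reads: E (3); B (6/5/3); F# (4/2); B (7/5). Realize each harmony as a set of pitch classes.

E (5/3): E, G, B.
B (6/5/3): B, D, F#, G.
F# (6/4/2): F#, G, B, D.
B (7/5/3): B, D, F#, A.

E, G, B | B, D, F#, G | F#, G, B, D | B, D, F#, A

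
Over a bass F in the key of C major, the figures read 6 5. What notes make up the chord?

F, A, C, D

The written figures 6 5 are shorthand for 6/5/3: the 3 is implied.
A third above F in this key is A.
A fifth above F in this key is C.
A sixth above F in this key is D.
Together with the bass F, this spells D minor seventh in first inversion.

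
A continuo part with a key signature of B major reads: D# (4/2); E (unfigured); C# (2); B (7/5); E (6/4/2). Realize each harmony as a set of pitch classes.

D#, E, G#, B | E, G#, B | C#, D#, F#, A# | B, D#, F#, A# | E, F#, A#, C#

D# (6/4/2): D#, E, G#, B.
E (5/3): E, G#, B.
C# (6/4/2): C#, D#, F#, A#.
B (7/5/3): B, D#, F#, A#.
E (6/4/2): E, F#, A#, C#.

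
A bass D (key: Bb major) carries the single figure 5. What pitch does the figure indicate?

A

Counting 4 letter steps above D lands on A; in Bb major, that letter is A.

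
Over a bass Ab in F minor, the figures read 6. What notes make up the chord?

Ab, C, F

The written figures 6 are shorthand for 6/3: the 3 is implied.
A third above Ab in this key is C.
A sixth above Ab in this key is F.
Together with the bass Ab, this spells F minor in first inversion.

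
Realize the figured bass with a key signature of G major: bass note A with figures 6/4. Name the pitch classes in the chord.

A fourth above A in this key is D.
A sixth above A in this key is F#.
Together with the bass A, this spells D major in second inversion.

A, D, F#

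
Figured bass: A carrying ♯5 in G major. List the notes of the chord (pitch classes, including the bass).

The written figures ♯5 are shorthand for 5/3: the 3 is implied.
A third above A in this key is C.
A fifth above A in this key is E, raised to E# by the sharp.

A, C, E#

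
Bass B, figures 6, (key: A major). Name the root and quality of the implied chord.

The figures 6 indicate a triad in first inversion.
In first inversion the root lies a sixth above the bass: a sixth above B in A major is G#.
The chord tones are B, D, G#, giving G# diminished.

G# diminished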